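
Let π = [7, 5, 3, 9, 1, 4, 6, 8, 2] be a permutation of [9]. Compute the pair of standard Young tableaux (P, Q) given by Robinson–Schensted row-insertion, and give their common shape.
P = [1, 2, 6, 8] / [3, 4] / [5, 9] / [7];  Q = [1, 4, 7, 8] / [2, 6] / [3, 9] / [5];  common shape = (4, 2, 2, 1)

Row-insert the values π_1, π_2, … into P one at a time, bumping the leftmost entry strictly greater than the inserted value down to the next row. The recording tableau Q records, in position (i, j), the step at which that cell was added to P.
  Insert 7 (step 1): P = [7];  Q = [1]
  Insert 5 (step 2): P = [5] / [7];  Q = [1] / [2]
  Insert 3 (step 3): P = [3] / [5] / [7];  Q = [1] / [2] / [3]
  Insert 9 (step 4): P = [3, 9] / [5] / [7];  Q = [1, 4] / [2] / [3]
  Insert 1 (step 5): P = [1, 9] / [3] / [5] / [7];  Q = [1, 4] / [2] / [3] / [5]
  Insert 4 (step 6): P = [1, 4] / [3, 9] / [5] / [7];  Q = [1, 4] / [2, 6] / [3] / [5]
  Insert 6 (step 7): P = [1, 4, 6] / [3, 9] / [5] / [7];  Q = [1, 4, 7] / [2, 6] / [3] / [5]
  Insert 8 (step 8): P = [1, 4, 6, 8] / [3, 9] / [5] / [7];  Q = [1, 4, 7, 8] / [2, 6] / [3] / [5]
  Insert 2 (step 9): P = [1, 2, 6, 8] / [3, 4] / [5, 9] / [7];  Q = [1, 4, 7, 8] / [2, 6] / [3, 9] / [5]
Final shape: (4, 2, 2, 1).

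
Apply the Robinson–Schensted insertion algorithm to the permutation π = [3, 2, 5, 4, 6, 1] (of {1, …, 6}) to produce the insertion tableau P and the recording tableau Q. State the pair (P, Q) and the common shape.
P = [1, 4, 6] / [2, 5] / [3];  Q = [1, 3, 5] / [2, 4] / [6];  common shape = (3, 2, 1)

Row-insert the values π_1, π_2, … into P one at a time, bumping the leftmost entry strictly greater than the inserted value down to the next row. The recording tableau Q records, in position (i, j), the step at which that cell was added to P.
  Insert 3 (step 1): P = [3];  Q = [1]
  Insert 2 (step 2): P = [2] / [3];  Q = [1] / [2]
  Insert 5 (step 3): P = [2, 5] / [3];  Q = [1, 3] / [2]
  Insert 4 (step 4): P = [2, 4] / [3, 5];  Q = [1, 3] / [2, 4]
  Insert 6 (step 5): P = [2, 4, 6] / [3, 5];  Q = [1, 3, 5] / [2, 4]
  Insert 1 (step 6): P = [1, 4, 6] / [2, 5] / [3];  Q = [1, 3, 5] / [2, 4] / [6]
Final shape: (3, 2, 1).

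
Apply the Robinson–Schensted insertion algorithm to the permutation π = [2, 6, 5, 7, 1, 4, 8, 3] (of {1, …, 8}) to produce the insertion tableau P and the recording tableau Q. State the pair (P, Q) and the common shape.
P = [1, 3, 7, 8] / [2, 4] / [5] / [6];  Q = [1, 2, 4, 7] / [3, 6] / [5] / [8];  common shape = (4, 2, 1, 1)

Row-insert the values π_1, π_2, … into P one at a time, bumping the leftmost entry strictly greater than the inserted value down to the next row. The recording tableau Q records, in position (i, j), the step at which that cell was added to P.
  Insert 2 (step 1): P = [2];  Q = [1]
  Insert 6 (step 2): P = [2, 6];  Q = [1, 2]
  Insert 5 (step 3): P = [2, 5] / [6];  Q = [1, 2] / [3]
  Insert 7 (step 4): P = [2, 5, 7] / [6];  Q = [1, 2, 4] / [3]
  Insert 1 (step 5): P = [1, 5, 7] / [2] / [6];  Q = [1, 2, 4] / [3] / [5]
  Insert 4 (step 6): P = [1, 4, 7] / [2, 5] / [6];  Q = [1, 2, 4] / [3, 6] / [5]
  Insert 8 (step 7): P = [1, 4, 7, 8] / [2, 5] / [6];  Q = [1, 2, 4, 7] / [3, 6] / [5]
  Insert 3 (step 8): P = [1, 3, 7, 8] / [2, 4] / [5] / [6];  Q = [1, 2, 4, 7] / [3, 6] / [5] / [8]
Final shape: (4, 2, 1, 1).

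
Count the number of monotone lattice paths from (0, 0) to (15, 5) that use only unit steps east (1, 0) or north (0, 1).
Number of paths = 15504

A monotone lattice path from (0, 0) to (15, 5) consists of 15 east steps and 5 north steps in some order, so it is determined by which 15 of the 20 steps are east. The count is C(20, 15) = 15504.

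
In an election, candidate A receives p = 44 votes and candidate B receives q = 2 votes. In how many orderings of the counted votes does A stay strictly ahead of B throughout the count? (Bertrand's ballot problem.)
Strict-lead orderings = 945

Total orderings of the 46 votes with 44 for A: C(46, 44) = 1035. By the Bertrand ballot formula (Cycle Lemma / reflection principle), the number of orderings in which A is strictly ahead of B throughout is (p − q)/(p + q) · C(p + q, p) = (44 − 2)/(44 + 2) · 1035 = 945.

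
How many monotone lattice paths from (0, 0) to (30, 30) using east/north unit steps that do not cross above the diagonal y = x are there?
C_30 = 3814986502092304

These NE paths below the diagonal are counted by the Catalan number C_n = (1/(n + 1)) · C(2n, n). For n = 30: C_30 = (1/31) · C(60, 30) = 118264581564861424/31 = 3814986502092304.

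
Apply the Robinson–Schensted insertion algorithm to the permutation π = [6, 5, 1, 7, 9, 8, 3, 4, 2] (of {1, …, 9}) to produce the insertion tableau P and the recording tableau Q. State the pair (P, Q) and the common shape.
P = [1, 2, 4] / [3, 7, 8] / [5, 9] / [6];  Q = [1, 4, 5] / [2, 6, 8] / [3, 7] / [9];  common shape = (3, 3, 2, 1)

Row-insert the values π_1, π_2, … into P one at a time, bumping the leftmost entry strictly greater than the inserted value down to the next row. The recording tableau Q records, in position (i, j), the step at which that cell was added to P.
  Insert 6 (step 1): P = [6];  Q = [1]
  Insert 5 (step 2): P = [5] / [6];  Q = [1] / [2]
  Insert 1 (step 3): P = [1] / [5] / [6];  Q = [1] / [2] / [3]
  Insert 7 (step 4): P = [1, 7] / [5] / [6];  Q = [1, 4] / [2] / [3]
  Insert 9 (step 5): P = [1, 7, 9] / [5] / [6];  Q = [1, 4, 5] / [2] / [3]
  Insert 8 (step 6): P = [1, 7, 8] / [5, 9] / [6];  Q = [1, 4, 5] / [2, 6] / [3]
  Insert 3 (step 7): P = [1, 3, 8] / [5, 7] / [6, 9];  Q = [1, 4, 5] / [2, 6] / [3, 7]
  Insert 4 (step 8): P = [1, 3, 4] / [5, 7, 8] / [6, 9];  Q = [1, 4, 5] / [2, 6, 8] / [3, 7]
  Insert 2 (step 9): P = [1, 2, 4] / [3, 7, 8] / [5, 9] / [6];  Q = [1, 4, 5] / [2, 6, 8] / [3, 7] / [9]
Final shape: (3, 3, 2, 1).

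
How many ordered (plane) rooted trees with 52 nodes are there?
C_51 = 7684785670514316385230816156

These ordered rooted trees are counted by the Catalan number C_n = (1/(n + 1)) · C(2n, n). For n = 51: C_51 = (1/52) · C(102, 51) = 399608854866744452032002440112/52 = 7684785670514316385230816156.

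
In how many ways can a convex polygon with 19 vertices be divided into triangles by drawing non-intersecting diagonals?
C_17 = 129644790

These polygon triangulations are counted by the Catalan number C_n = (1/(n + 1)) · C(2n, n). For n = 17: C_17 = (1/18) · C(34, 17) = 2333606220/18 = 129644790.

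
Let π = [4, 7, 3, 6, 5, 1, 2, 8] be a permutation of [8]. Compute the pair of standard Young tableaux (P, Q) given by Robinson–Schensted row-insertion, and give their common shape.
P = [1, 2, 8] / [3, 5] / [4, 6] / [7];  Q = [1, 2, 8] / [3, 4] / [5, 7] / [6];  common shape = (3, 2, 2, 1)

Row-insert the values π_1, π_2, … into P one at a time, bumping the leftmost entry strictly greater than the inserted value down to the next row. The recording tableau Q records, in position (i, j), the step at which that cell was added to P.
  Insert 4 (step 1): P = [4];  Q = [1]
  Insert 7 (step 2): P = [4, 7];  Q = [1, 2]
  Insert 3 (step 3): P = [3, 7] / [4];  Q = [1, 2] / [3]
  Insert 6 (step 4): P = [3, 6] / [4, 7];  Q = [1, 2] / [3, 4]
  Insert 5 (step 5): P = [3, 5] / [4, 6] / [7];  Q = [1, 2] / [3, 4] / [5]
  Insert 1 (step 6): P = [1, 5] / [3, 6] / [4] / [7];  Q = [1, 2] / [3, 4] / [5] / [6]
  Insert 2 (step 7): P = [1, 2] / [3, 5] / [4, 6] / [7];  Q = [1, 2] / [3, 4] / [5, 7] / [6]
  Insert 8 (step 8): P = [1, 2, 8] / [3, 5] / [4, 6] / [7];  Q = [1, 2, 8] / [3, 4] / [5, 7] / [6]
Final shape: (3, 2, 2, 1).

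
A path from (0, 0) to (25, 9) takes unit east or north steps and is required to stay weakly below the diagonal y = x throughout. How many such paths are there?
Number of paths = 34295052

By the reflection principle (André's argument), the number of monotone paths to (25, 9) with n ≤ m that never go above y = x is C(34, 25) − C(34, 26) = 52451256 − 18156204 = 34295052.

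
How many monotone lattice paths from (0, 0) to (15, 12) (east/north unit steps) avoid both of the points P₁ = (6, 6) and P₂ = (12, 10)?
Number of paths = 8233180

Inclusion–exclusion. Total paths: C(27, 15) = 17383860. Through P₁: C(12, 6)·C(15, 9) = 4624620. Through P₂: C(22, 12)·C(5, 3) = 6466460. Since P₁ is strictly southwest of P₂, a monotone path through both must visit P₁ then P₂; paths through both = C(12, 6)·C(10, 6)·C(5, 3) = 1940400. Avoid both = 17383860 − 4624620 − 6466460 + 1940400 = 8233180.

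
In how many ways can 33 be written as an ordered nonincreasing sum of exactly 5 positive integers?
p(33, 5 parts) = 540

Partitions of n into exactly k parts are in bijection with partitions of n − k into at most k parts (subtract 1 from each part). So p(33, exactly 5) = p(28, parts ≤ 5). Computing via the recurrence p(m, j) = p(m, j−1) + p(m−j, j) gives 540.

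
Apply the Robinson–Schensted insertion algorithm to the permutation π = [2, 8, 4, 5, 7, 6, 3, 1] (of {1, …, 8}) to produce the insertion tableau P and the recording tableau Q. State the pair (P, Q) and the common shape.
P = [1, 3, 5, 6] / [2] / [4] / [7] / [8];  Q = [1, 2, 4, 5] / [3] / [6] / [7] / [8];  common shape = (4, 1, 1, 1, 1)

Row-insert the values π_1, π_2, … into P one at a time, bumping the leftmost entry strictly greater than the inserted value down to the next row. The recording tableau Q records, in position (i, j), the step at which that cell was added to P.
  Insert 2 (step 1): P = [2];  Q = [1]
  Insert 8 (step 2): P = [2, 8];  Q = [1, 2]
  Insert 4 (step 3): P = [2, 4] / [8];  Q = [1, 2] / [3]
  Insert 5 (step 4): P = [2, 4, 5] / [8];  Q = [1, 2, 4] / [3]
  Insert 7 (step 5): P = [2, 4, 5, 7] / [8];  Q = [1, 2, 4, 5] / [3]
  Insert 6 (step 6): P = [2, 4, 5, 6] / [7] / [8];  Q = [1, 2, 4, 5] / [3] / [6]
  Insert 3 (step 7): P = [2, 3, 5, 6] / [4] / [7] / [8];  Q = [1, 2, 4, 5] / [3] / [6] / [7]
  Insert 1 (step 8): P = [1, 3, 5, 6] / [2] / [4] / [7] / [8];  Q = [1, 2, 4, 5] / [3] / [6] / [7] / [8]
Final shape: (4, 1, 1, 1, 1).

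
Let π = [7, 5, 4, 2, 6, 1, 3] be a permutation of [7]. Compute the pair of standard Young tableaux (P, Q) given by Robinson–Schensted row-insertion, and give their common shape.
P = [1, 3] / [2, 6] / [4] / [5] / [7];  Q = [1, 5] / [2, 7] / [3] / [4] / [6];  common shape = (2, 2, 1, 1, 1)

Row-insert the values π_1, π_2, … into P one at a time, bumping the leftmost entry strictly greater than the inserted value down to the next row. The recording tableau Q records, in position (i, j), the step at which that cell was added to P.
  Insert 7 (step 1): P = [7];  Q = [1]
  Insert 5 (step 2): P = [5] / [7];  Q = [1] / [2]
  Insert 4 (step 3): P = [4] / [5] / [7];  Q = [1] / [2] / [3]
  Insert 2 (step 4): P = [2] / [4] / [5] / [7];  Q = [1] / [2] / [3] / [4]
  Insert 6 (step 5): P = [2, 6] / [4] / [5] / [7];  Q = [1, 5] / [2] / [3] / [4]
  Insert 1 (step 6): P = [1, 6] / [2] / [4] / [5] / [7];  Q = [1, 5] / [2] / [3] / [4] / [6]
  Insert 3 (step 7): P = [1, 3] / [2, 6] / [4] / [5] / [7];  Q = [1, 5] / [2, 7] / [3] / [4] / [6]
Final shape: (2, 2, 1, 1, 1).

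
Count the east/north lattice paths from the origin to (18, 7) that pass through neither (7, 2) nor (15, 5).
Number of paths = 227812

Inclusion–exclusion. Total paths: C(25, 18) = 480700. Through P₁: C(9, 7)·C(16, 11) = 157248. Through P₂: C(20, 15)·C(5, 3) = 155040. Since P₁ is strictly southwest of P₂, a monotone path through both must visit P₁ then P₂; paths through both = C(9, 7)·C(11, 8)·C(5, 3) = 59400. Avoid both = 480700 − 157248 − 155040 + 59400 = 227812.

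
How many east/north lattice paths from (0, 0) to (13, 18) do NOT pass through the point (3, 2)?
Number of paths = 153135725

Total paths from (0, 0) to (13, 18): C(31, 13) = 206253075. Paths through (3, 2): (paths (0, 0) → (3, 2)) × (paths (3, 2) → (13, 18)) = C(5, 3) · C(26, 10) = 10 · 5311735 = 53117350. Avoidance count = 206253075 − 53117350 = 153135725.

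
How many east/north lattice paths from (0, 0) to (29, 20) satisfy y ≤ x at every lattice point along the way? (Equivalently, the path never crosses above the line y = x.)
Number of paths = 9425842448792

By the reflection principle (André's argument), the number of monotone paths to (29, 20) with n ≤ m that never go above y = x is C(49, 29) − C(49, 30) = 28277527346376 − 18851684897584 = 9425842448792.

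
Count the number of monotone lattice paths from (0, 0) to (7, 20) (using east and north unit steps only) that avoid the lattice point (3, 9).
Number of paths = 587730

Total paths from (0, 0) to (7, 20): C(27, 7) = 888030. Paths through (3, 9): (paths (0, 0) → (3, 9)) × (paths (3, 9) → (7, 20)) = C(12, 3) · C(15, 4) = 220 · 1365 = 300300. Avoidance count = 888030 − 300300 = 587730.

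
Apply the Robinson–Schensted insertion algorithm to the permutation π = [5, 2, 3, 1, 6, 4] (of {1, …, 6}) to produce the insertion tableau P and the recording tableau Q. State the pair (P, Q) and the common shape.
P = [1, 3, 4] / [2, 6] / [5];  Q = [1, 3, 5] / [2, 6] / [4];  common shape = (3, 2, 1)

Row-insert the values π_1, π_2, … into P one at a time, bumping the leftmost entry strictly greater than the inserted value down to the next row. The recording tableau Q records, in position (i, j), the step at which that cell was added to P.
  Insert 5 (step 1): P = [5];  Q = [1]
  Insert 2 (step 2): P = [2] / [5];  Q = [1] / [2]
  Insert 3 (step 3): P = [2, 3] / [5];  Q = [1, 3] / [2]
  Insert 1 (step 4): P = [1, 3] / [2] / [5];  Q = [1, 3] / [2] / [4]
  Insert 6 (step 5): P = [1, 3, 6] / [2] / [5];  Q = [1, 3, 5] / [2] / [4]
  Insert 4 (step 6): P = [1, 3, 4] / [2, 6] / [5];  Q = [1, 3, 5] / [2, 6] / [4]
Final shape: (3, 2, 1).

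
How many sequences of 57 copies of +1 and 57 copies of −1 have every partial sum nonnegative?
C_57 = 26700952856774851904245220912664

These ballot sequences are counted by the Catalan number C_n = (1/(n + 1)) · C(2n, n). For n = 57: C_57 = (1/58) · C(114, 57) = 1548655265692941410446222812934512/58 = 26700952856774851904245220912664.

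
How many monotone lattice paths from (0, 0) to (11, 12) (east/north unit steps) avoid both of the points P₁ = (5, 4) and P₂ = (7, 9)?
Number of paths = 665910

Inclusion–exclusion. Total paths: C(23, 11) = 1352078. Through P₁: C(9, 5)·C(14, 6) = 378378. Through P₂: C(16, 7)·C(7, 4) = 400400. Since P₁ is strictly southwest of P₂, a monotone path through both must visit P₁ then P₂; paths through both = C(9, 5)·C(7, 2)·C(7, 4) = 92610. Avoid both = 1352078 − 378378 − 400400 + 92610 = 665910.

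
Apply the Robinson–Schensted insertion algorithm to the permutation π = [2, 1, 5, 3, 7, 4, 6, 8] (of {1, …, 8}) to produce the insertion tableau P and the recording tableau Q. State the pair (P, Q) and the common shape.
P = [1, 3, 4, 6, 8] / [2, 5, 7];  Q = [1, 3, 5, 7, 8] / [2, 4, 6];  common shape = (5, 3)

Row-insert the values π_1, π_2, … into P one at a time, bumping the leftmost entry strictly greater than the inserted value down to the next row. The recording tableau Q records, in position (i, j), the step at which that cell was added to P.
  Insert 2 (step 1): P = [2];  Q = [1]
  Insert 1 (step 2): P = [1] / [2];  Q = [1] / [2]
  Insert 5 (step 3): P = [1, 5] / [2];  Q = [1, 3] / [2]
  Insert 3 (step 4): P = [1, 3] / [2, 5];  Q = [1, 3] / [2, 4]
  Insert 7 (step 5): P = [1, 3, 7] / [2, 5];  Q = [1, 3, 5] / [2, 4]
  Insert 4 (step 6): P = [1, 3, 4] / [2, 5, 7];  Q = [1, 3, 5] / [2, 4, 6]
  Insert 6 (step 7): P = [1, 3, 4, 6] / [2, 5, 7];  Q = [1, 3, 5, 7] / [2, 4, 6]
  Insert 8 (step 8): P = [1, 3, 4, 6, 8] / [2, 5, 7];  Q = [1, 3, 5, 7, 8] / [2, 4, 6]
Final shape: (5, 3).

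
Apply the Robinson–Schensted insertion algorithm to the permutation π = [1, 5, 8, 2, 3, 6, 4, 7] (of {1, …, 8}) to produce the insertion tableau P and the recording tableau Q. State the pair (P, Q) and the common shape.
P = [1, 2, 3, 4, 7] / [5, 6] / [8];  Q = [1, 2, 3, 6, 8] / [4, 5] / [7];  common shape = (5, 2, 1)

Row-insert the values π_1, π_2, … into P one at a time, bumping the leftmost entry strictly greater than the inserted value down to the next row. The recording tableau Q records, in position (i, j), the step at which that cell was added to P.
  Insert 1 (step 1): P = [1];  Q = [1]
  Insert 5 (step 2): P = [1, 5];  Q = [1, 2]
  Insert 8 (step 3): P = [1, 5, 8];  Q = [1, 2, 3]
  Insert 2 (step 4): P = [1, 2, 8] / [5];  Q = [1, 2, 3] / [4]
  Insert 3 (step 5): P = [1, 2, 3] / [5, 8];  Q = [1, 2, 3] / [4, 5]
  Insert 6 (step 6): P = [1, 2, 3, 6] / [5, 8];  Q = [1, 2, 3, 6] / [4, 5]
  Insert 4 (step 7): P = [1, 2, 3, 4] / [5, 6] / [8];  Q = [1, 2, 3, 6] / [4, 5] / [7]
  Insert 7 (step 8): P = [1, 2, 3, 4, 7] / [5, 6] / [8];  Q = [1, 2, 3, 6, 8] / [4, 5] / [7]
Final shape: (5, 2, 1).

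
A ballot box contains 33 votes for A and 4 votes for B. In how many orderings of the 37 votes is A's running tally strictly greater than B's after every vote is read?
Strict-lead orderings = 51765

Total orderings of the 37 votes with 33 for A: C(37, 33) = 66045. By the Bertrand ballot formula (Cycle Lemma / reflection principle), the number of orderings in which A is strictly ahead of B throughout is (p − q)/(p + q) · C(p + q, p) = (33 − 4)/(33 + 4) · 66045 = 51765.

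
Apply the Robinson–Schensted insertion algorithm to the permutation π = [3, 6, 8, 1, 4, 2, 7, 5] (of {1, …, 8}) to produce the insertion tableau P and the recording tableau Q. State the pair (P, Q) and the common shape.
P = [1, 2, 5] / [3, 4, 7] / [6, 8];  Q = [1, 2, 3] / [4, 5, 7] / [6, 8];  common shape = (3, 3, 2)

Row-insert the values π_1, π_2, … into P one at a time, bumping the leftmost entry strictly greater than the inserted value down to the next row. The recording tableau Q records, in position (i, j), the step at which that cell was added to P.
  Insert 3 (step 1): P = [3];  Q = [1]
  Insert 6 (step 2): P = [3, 6];  Q = [1, 2]
  Insert 8 (step 3): P = [3, 6, 8];  Q = [1, 2, 3]
  Insert 1 (step 4): P = [1, 6, 8] / [3];  Q = [1, 2, 3] / [4]
  Insert 4 (step 5): P = [1, 4, 8] / [3, 6];  Q = [1, 2, 3] / [4, 5]
  Insert 2 (step 6): P = [1, 2, 8] / [3, 4] / [6];  Q = [1, 2, 3] / [4, 5] / [6]
  Insert 7 (step 7): P = [1, 2, 7] / [3, 4, 8] / [6];  Q = [1, 2, 3] / [4, 5, 7] / [6]
  Insert 5 (step 8): P = [1, 2, 5] / [3, 4, 7] / [6, 8];  Q = [1, 2, 3] / [4, 5, 7] / [6, 8]
Final shape: (3, 3, 2).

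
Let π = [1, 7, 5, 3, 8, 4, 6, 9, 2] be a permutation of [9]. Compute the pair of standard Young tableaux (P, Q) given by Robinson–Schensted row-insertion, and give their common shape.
P = [1, 2, 4, 6, 9] / [3, 8] / [5] / [7];  Q = [1, 2, 5, 7, 8] / [3, 6] / [4] / [9];  common shape = (5, 2, 1, 1)

Row-insert the values π_1, π_2, … into P one at a time, bumping the leftmost entry strictly greater than the inserted value down to the next row. The recording tableau Q records, in position (i, j), the step at which that cell was added to P.
  Insert 1 (step 1): P = [1];  Q = [1]
  Insert 7 (step 2): P = [1, 7];  Q = [1, 2]
  Insert 5 (step 3): P = [1, 5] / [7];  Q = [1, 2] / [3]
  Insert 3 (step 4): P = [1, 3] / [5] / [7];  Q = [1, 2] / [3] / [4]
  Insert 8 (step 5): P = [1, 3, 8] / [5] / [7];  Q = [1, 2, 5] / [3] / [4]
  Insert 4 (step 6): P = [1, 3, 4] / [5, 8] / [7];  Q = [1, 2, 5] / [3, 6] / [4]
  Insert 6 (step 7): P = [1, 3, 4, 6] / [5, 8] / [7];  Q = [1, 2, 5, 7] / [3, 6] / [4]
  Insert 9 (step 8): P = [1, 3, 4, 6, 9] / [5, 8] / [7];  Q = [1, 2, 5, 7, 8] / [3, 6] / [4]
  Insert 2 (step 9): P = [1, 2, 4, 6, 9] / [3, 8] / [5] / [7];  Q = [1, 2, 5, 7, 8] / [3, 6] / [4] / [9]
Final shape: (5, 2, 1, 1).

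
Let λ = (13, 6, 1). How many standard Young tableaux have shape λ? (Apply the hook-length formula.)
# SYT of shape (13, 6, 1) = 248064

Hook-length formula: f^λ = n! / Π hook(c), product over all cells c of the Young diagram. For λ = (13, 6, 1), n = 20 boxes. Hook lengths by row (left-to-right, top-to-bottom): [15, 13, 12, 11, 10, 9, 7, 6, 5, 4, 3, 2, 1]; [7, 5, 4, 3, 2, 1]; [1]. Product of hooks = 9807557760000. So f^λ = 20! / 9807557760000 = 2432902008176640000 / 9807557760000 = 248064.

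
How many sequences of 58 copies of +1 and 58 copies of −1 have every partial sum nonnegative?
C_58 = 104088460289122304033498318812080

These ballot sequences are counted by the Catalan number C_n = (1/(n + 1)) · C(2n, n). For n = 58: C_58 = (1/59) · C(116, 58) = 6141219157058215937976400809912720/59 = 104088460289122304033498318812080.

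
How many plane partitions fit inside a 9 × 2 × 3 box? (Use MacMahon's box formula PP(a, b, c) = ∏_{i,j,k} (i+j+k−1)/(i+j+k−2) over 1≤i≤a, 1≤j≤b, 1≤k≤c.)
PP(9, 2, 3) = 15730

Evaluate the triple product over i = 1..9, j = 1..2, k = 1..3. The factors are (2/1) · (3/2) · (4/3) · (3/2) · (4/3) · (5/4) · (3/2) · (4/3) · … (54 factors total). The numerators and denominators telescope so the product is an integer; carrying out the multiplication exactly gives PP(9, 2, 3) = 15730.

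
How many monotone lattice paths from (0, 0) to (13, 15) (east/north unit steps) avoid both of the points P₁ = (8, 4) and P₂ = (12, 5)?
Number of paths = 35239157

Inclusion–exclusion. Total paths: C(28, 13) = 37442160. Through P₁: C(12, 8)·C(16, 5) = 2162160. Through P₂: C(17, 12)·C(11, 1) = 68068. Since P₁ is strictly southwest of P₂, a monotone path through both must visit P₁ then P₂; paths through both = C(12, 8)·C(5, 4)·C(11, 1) = 27225. Avoid both = 37442160 − 2162160 − 68068 + 27225 = 35239157.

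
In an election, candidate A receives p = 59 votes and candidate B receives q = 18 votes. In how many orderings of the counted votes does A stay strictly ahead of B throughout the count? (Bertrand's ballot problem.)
Strict-lead orderings = 87065190340775800

Total orderings of the 77 votes with 59 for A: C(77, 59) = 163512674542432600. By the Bertrand ballot formula (Cycle Lemma / reflection principle), the number of orderings in which A is strictly ahead of B throughout is (p − q)/(p + q) · C(p + q, p) = (59 − 18)/(59 + 18) · 163512674542432600 = 87065190340775800.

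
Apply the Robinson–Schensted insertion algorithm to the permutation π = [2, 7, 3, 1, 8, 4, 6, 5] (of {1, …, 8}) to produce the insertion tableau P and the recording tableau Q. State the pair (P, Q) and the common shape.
P = [1, 3, 4, 5] / [2, 6] / [7, 8];  Q = [1, 2, 5, 7] / [3, 6] / [4, 8];  common shape = (4, 2, 2)

Row-insert the values π_1, π_2, … into P one at a time, bumping the leftmost entry strictly greater than the inserted value down to the next row. The recording tableau Q records, in position (i, j), the step at which that cell was added to P.
  Insert 2 (step 1): P = [2];  Q = [1]
  Insert 7 (step 2): P = [2, 7];  Q = [1, 2]
  Insert 3 (step 3): P = [2, 3] / [7];  Q = [1, 2] / [3]
  Insert 1 (step 4): P = [1, 3] / [2] / [7];  Q = [1, 2] / [3] / [4]
  Insert 8 (step 5): P = [1, 3, 8] / [2] / [7];  Q = [1, 2, 5] / [3] / [4]
  Insert 4 (step 6): P = [1, 3, 4] / [2, 8] / [7];  Q = [1, 2, 5] / [3, 6] / [4]
  Insert 6 (step 7): P = [1, 3, 4, 6] / [2, 8] / [7];  Q = [1, 2, 5, 7] / [3, 6] / [4]
  Insert 5 (step 8): P = [1, 3, 4, 5] / [2, 6] / [7, 8];  Q = [1, 2, 5, 7] / [3, 6] / [4, 8]
Final shape: (4, 2, 2).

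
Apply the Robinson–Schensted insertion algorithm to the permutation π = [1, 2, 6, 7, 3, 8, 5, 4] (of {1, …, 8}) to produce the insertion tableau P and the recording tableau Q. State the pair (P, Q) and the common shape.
P = [1, 2, 3, 4, 8] / [5, 7] / [6];  Q = [1, 2, 3, 4, 6] / [5, 7] / [8];  common shape = (5, 2, 1)

Row-insert the values π_1, π_2, … into P one at a time, bumping the leftmost entry strictly greater than the inserted value down to the next row. The recording tableau Q records, in position (i, j), the step at which that cell was added to P.
  Insert 1 (step 1): P = [1];  Q = [1]
  Insert 2 (step 2): P = [1, 2];  Q = [1, 2]
  Insert 6 (step 3): P = [1, 2, 6];  Q = [1, 2, 3]
  Insert 7 (step 4): P = [1, 2, 6, 7];  Q = [1, 2, 3, 4]
  Insert 3 (step 5): P = [1, 2, 3, 7] / [6];  Q = [1, 2, 3, 4] / [5]
  Insert 8 (step 6): P = [1, 2, 3, 7, 8] / [6];  Q = [1, 2, 3, 4, 6] / [5]
  Insert 5 (step 7): P = [1, 2, 3, 5, 8] / [6, 7];  Q = [1, 2, 3, 4, 6] / [5, 7]
  Insert 4 (step 8): P = [1, 2, 3, 4, 8] / [5, 7] / [6];  Q = [1, 2, 3, 4, 6] / [5, 7] / [8]
Final shape: (5, 2, 1).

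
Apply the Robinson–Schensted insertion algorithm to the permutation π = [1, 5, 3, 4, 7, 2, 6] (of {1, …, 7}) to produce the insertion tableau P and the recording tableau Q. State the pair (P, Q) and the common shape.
P = [1, 2, 4, 6] / [3, 7] / [5];  Q = [1, 2, 4, 5] / [3, 7] / [6];  common shape = (4, 2, 1)

Row-insert the values π_1, π_2, … into P one at a time, bumping the leftmost entry strictly greater than the inserted value down to the next row. The recording tableau Q records, in position (i, j), the step at which that cell was added to P.
  Insert 1 (step 1): P = [1];  Q = [1]
  Insert 5 (step 2): P = [1, 5];  Q = [1, 2]
  Insert 3 (step 3): P = [1, 3] / [5];  Q = [1, 2] / [3]
  Insert 4 (step 4): P = [1, 3, 4] / [5];  Q = [1, 2, 4] / [3]
  Insert 7 (step 5): P = [1, 3, 4, 7] / [5];  Q = [1, 2, 4, 5] / [3]
  Insert 2 (step 6): P = [1, 2, 4, 7] / [3] / [5];  Q = [1, 2, 4, 5] / [3] / [6]
  Insert 6 (step 7): P = [1, 2, 4, 6] / [3, 7] / [5];  Q = [1, 2, 4, 5] / [3, 7] / [6]
Final shape: (4, 2, 1).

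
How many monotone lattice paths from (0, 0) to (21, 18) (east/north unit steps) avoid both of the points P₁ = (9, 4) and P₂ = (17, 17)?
Number of paths = 44513334140

Inclusion–exclusion. Total paths: C(39, 21) = 62359143990. Through P₁: C(13, 9)·C(26, 12) = 6905255500. Through P₂: C(34, 17)·C(5, 4) = 11668031100. Since P₁ is strictly southwest of P₂, a monotone path through both must visit P₁ then P₂; paths through both = C(13, 9)·C(21, 8)·C(5, 4) = 727476750. Avoid both = 62359143990 − 6905255500 − 11668031100 + 727476750 = 44513334140.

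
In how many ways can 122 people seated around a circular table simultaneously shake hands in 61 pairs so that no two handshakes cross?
C_61 = 6182127958584855650487080847216336

These noncrossing handshakes are counted by the Catalan number C_n = (1/(n + 1)) · C(2n, n). For n = 61: C_61 = (1/62) · C(122, 61) = 383291933432261050330199012527412832/62 = 6182127958584855650487080847216336.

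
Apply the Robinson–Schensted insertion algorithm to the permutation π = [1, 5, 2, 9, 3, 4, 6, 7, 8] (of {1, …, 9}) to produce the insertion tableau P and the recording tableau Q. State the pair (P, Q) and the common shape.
P = [1, 2, 3, 4, 6, 7, 8] / [5, 9];  Q = [1, 2, 4, 6, 7, 8, 9] / [3, 5];  common shape = (7, 2)

Row-insert the values π_1, π_2, … into P one at a time, bumping the leftmost entry strictly greater than the inserted value down to the next row. The recording tableau Q records, in position (i, j), the step at which that cell was added to P.
  Insert 1 (step 1): P = [1];  Q = [1]
  Insert 5 (step 2): P = [1, 5];  Q = [1, 2]
  Insert 2 (step 3): P = [1, 2] / [5];  Q = [1, 2] / [3]
  Insert 9 (step 4): P = [1, 2, 9] / [5];  Q = [1, 2, 4] / [3]
  Insert 3 (step 5): P = [1, 2, 3] / [5, 9];  Q = [1, 2, 4] / [3, 5]
  Insert 4 (step 6): P = [1, 2, 3, 4] / [5, 9];  Q = [1, 2, 4, 6] / [3, 5]
  Insert 6 (step 7): P = [1, 2, 3, 4, 6] / [5, 9];  Q = [1, 2, 4, 6, 7] / [3, 5]
  Insert 7 (step 8): P = [1, 2, 3, 4, 6, 7] / [5, 9];  Q = [1, 2, 4, 6, 7, 8] / [3, 5]
  Insert 8 (step 9): P = [1, 2, 3, 4, 6, 7, 8] / [5, 9];  Q = [1, 2, 4, 6, 7, 8, 9] / [3, 5]
Final shape: (7, 2).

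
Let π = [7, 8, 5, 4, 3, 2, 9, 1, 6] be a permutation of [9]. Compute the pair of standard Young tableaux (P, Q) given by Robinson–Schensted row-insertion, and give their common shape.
P = [1, 6, 9] / [2, 8] / [3] / [4] / [5] / [7];  Q = [1, 2, 7] / [3, 9] / [4] / [5] / [6] / [8];  common shape = (3, 2, 1, 1, 1, 1)

Row-insert the values π_1, π_2, … into P one at a time, bumping the leftmost entry strictly greater than the inserted value down to the next row. The recording tableau Q records, in position (i, j), the step at which that cell was added to P.
  Insert 7 (step 1): P = [7];  Q = [1]
  Insert 8 (step 2): P = [7, 8];  Q = [1, 2]
  Insert 5 (step 3): P = [5, 8] / [7];  Q = [1, 2] / [3]
  Insert 4 (step 4): P = [4, 8] / [5] / [7];  Q = [1, 2] / [3] / [4]
  Insert 3 (step 5): P = [3, 8] / [4] / [5] / [7];  Q = [1, 2] / [3] / [4] / [5]
  Insert 2 (step 6): P = [2, 8] / [3] / [4] / [5] / [7];  Q = [1, 2] / [3] / [4] / [5] / [6]
  Insert 9 (step 7): P = [2, 8, 9] / [3] / [4] / [5] / [7];  Q = [1, 2, 7] / [3] / [4] / [5] / [6]
  Insert 1 (step 8): P = [1, 8, 9] / [2] / [3] / [4] / [5] / [7];  Q = [1, 2, 7] / [3] / [4] / [5] / [6] / [8]
  Insert 6 (step 9): P = [1, 6, 9] / [2, 8] / [3] / [4] / [5] / [7];  Q = [1, 2, 7] / [3, 9] / [4] / [5] / [6] / [8]
Final shape: (3, 2, 1, 1, 1, 1).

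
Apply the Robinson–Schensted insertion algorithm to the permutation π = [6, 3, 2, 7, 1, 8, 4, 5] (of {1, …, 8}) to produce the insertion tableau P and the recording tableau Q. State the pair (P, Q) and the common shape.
P = [1, 4, 5] / [2, 7, 8] / [3] / [6];  Q = [1, 4, 6] / [2, 7, 8] / [3] / [5];  common shape = (3, 3, 1, 1)

Row-insert the values π_1, π_2, … into P one at a time, bumping the leftmost entry strictly greater than the inserted value down to the next row. The recording tableau Q records, in position (i, j), the step at which that cell was added to P.
  Insert 6 (step 1): P = [6];  Q = [1]
  Insert 3 (step 2): P = [3] / [6];  Q = [1] / [2]
  Insert 2 (step 3): P = [2] / [3] / [6];  Q = [1] / [2] / [3]
  Insert 7 (step 4): P = [2, 7] / [3] / [6];  Q = [1, 4] / [2] / [3]
  Insert 1 (step 5): P = [1, 7] / [2] / [3] / [6];  Q = [1, 4] / [2] / [3] / [5]
  Insert 8 (step 6): P = [1, 7, 8] / [2] / [3] / [6];  Q = [1, 4, 6] / [2] / [3] / [5]
  Insert 4 (step 7): P = [1, 4, 8] / [2, 7] / [3] / [6];  Q = [1, 4, 6] / [2, 7] / [3] / [5]
  Insert 5 (step 8): P = [1, 4, 5] / [2, 7, 8] / [3] / [6];  Q = [1, 4, 6] / [2, 7, 8] / [3] / [5]
Final shape: (3, 3, 1, 1).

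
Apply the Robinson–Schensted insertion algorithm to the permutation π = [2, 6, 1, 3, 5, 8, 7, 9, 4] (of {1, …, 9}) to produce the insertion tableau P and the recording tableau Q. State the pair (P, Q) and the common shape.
P = [1, 3, 4, 7, 9] / [2, 5, 8] / [6];  Q = [1, 2, 5, 6, 8] / [3, 4, 7] / [9];  common shape = (5, 3, 1)

Row-insert the values π_1, π_2, … into P one at a time, bumping the leftmost entry strictly greater than the inserted value down to the next row. The recording tableau Q records, in position (i, j), the step at which that cell was added to P.
  Insert 2 (step 1): P = [2];  Q = [1]
  Insert 6 (step 2): P = [2, 6];  Q = [1, 2]
  Insert 1 (step 3): P = [1, 6] / [2];  Q = [1, 2] / [3]
  Insert 3 (step 4): P = [1, 3] / [2, 6];  Q = [1, 2] / [3, 4]
  Insert 5 (step 5): P = [1, 3, 5] / [2, 6];  Q = [1, 2, 5] / [3, 4]
  Insert 8 (step 6): P = [1, 3, 5, 8] / [2, 6];  Q = [1, 2, 5, 6] / [3, 4]
  Insert 7 (step 7): P = [1, 3, 5, 7] / [2, 6, 8];  Q = [1, 2, 5, 6] / [3, 4, 7]
  Insert 9 (step 8): P = [1, 3, 5, 7, 9] / [2, 6, 8];  Q = [1, 2, 5, 6, 8] / [3, 4, 7]
  Insert 4 (step 9): P = [1, 3, 4, 7, 9] / [2, 5, 8] / [6];  Q = [1, 2, 5, 6, 8] / [3, 4, 7] / [9]
Final shape: (5, 3, 1).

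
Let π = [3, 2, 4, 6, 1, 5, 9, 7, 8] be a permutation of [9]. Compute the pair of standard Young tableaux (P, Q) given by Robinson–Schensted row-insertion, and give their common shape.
P = [1, 4, 5, 7, 8] / [2, 6, 9] / [3];  Q = [1, 3, 4, 7, 9] / [2, 6, 8] / [5];  common shape = (5, 3, 1)

Row-insert the values π_1, π_2, … into P one at a time, bumping the leftmost entry strictly greater than the inserted value down to the next row. The recording tableau Q records, in position (i, j), the step at which that cell was added to P.
  Insert 3 (step 1): P = [3];  Q = [1]
  Insert 2 (step 2): P = [2] / [3];  Q = [1] / [2]
  Insert 4 (step 3): P = [2, 4] / [3];  Q = [1, 3] / [2]
  Insert 6 (step 4): P = [2, 4, 6] / [3];  Q = [1, 3, 4] / [2]
  Insert 1 (step 5): P = [1, 4, 6] / [2] / [3];  Q = [1, 3, 4] / [2] / [5]
  Insert 5 (step 6): P = [1, 4, 5] / [2, 6] / [3];  Q = [1, 3, 4] / [2, 6] / [5]
  Insert 9 (step 7): P = [1, 4, 5, 9] / [2, 6] / [3];  Q = [1, 3, 4, 7] / [2, 6] / [5]
  Insert 7 (step 8): P = [1, 4, 5, 7] / [2, 6, 9] / [3];  Q = [1, 3, 4, 7] / [2, 6, 8] / [5]
  Insert 8 (step 9): P = [1, 4, 5, 7, 8] / [2, 6, 9] / [3];  Q = [1, 3, 4, 7, 9] / [2, 6, 8] / [5]
Final shape: (5, 3, 1).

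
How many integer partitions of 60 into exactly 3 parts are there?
p(60, 3 parts) = 300

Partitions of n into exactly k parts are in bijection with partitions of n − k into at most k parts (subtract 1 from each part). So p(60, exactly 3) = p(57, parts ≤ 3). Computing via the recurrence p(m, j) = p(m, j−1) + p(m−j, j) gives 300.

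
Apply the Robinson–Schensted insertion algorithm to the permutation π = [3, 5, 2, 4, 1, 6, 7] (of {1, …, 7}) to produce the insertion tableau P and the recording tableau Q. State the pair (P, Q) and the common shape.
P = [1, 4, 6, 7] / [2, 5] / [3];  Q = [1, 2, 6, 7] / [3, 4] / [5];  common shape = (4, 2, 1)

Row-insert the values π_1, π_2, … into P one at a time, bumping the leftmost entry strictly greater than the inserted value down to the next row. The recording tableau Q records, in position (i, j), the step at which that cell was added to P.
  Insert 3 (step 1): P = [3];  Q = [1]
  Insert 5 (step 2): P = [3, 5];  Q = [1, 2]
  Insert 2 (step 3): P = [2, 5] / [3];  Q = [1, 2] / [3]
  Insert 4 (step 4): P = [2, 4] / [3, 5];  Q = [1, 2] / [3, 4]
  Insert 1 (step 5): P = [1, 4] / [2, 5] / [3];  Q = [1, 2] / [3, 4] / [5]
  Insert 6 (step 6): P = [1, 4, 6] / [2, 5] / [3];  Q = [1, 2, 6] / [3, 4] / [5]
  Insert 7 (step 7): P = [1, 4, 6, 7] / [2, 5] / [3];  Q = [1, 2, 6, 7] / [3, 4] / [5]
Final shape: (4, 2, 1).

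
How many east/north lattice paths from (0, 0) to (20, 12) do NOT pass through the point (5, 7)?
Number of paths = 213513672

Total paths from (0, 0) to (20, 12): C(32, 20) = 225792840. Paths through (5, 7): (paths (0, 0) → (5, 7)) × (paths (5, 7) → (20, 12)) = C(12, 5) · C(20, 15) = 792 · 15504 = 12279168. Avoidance count = 225792840 − 12279168 = 213513672.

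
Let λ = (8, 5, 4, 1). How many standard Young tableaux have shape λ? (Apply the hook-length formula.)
# SYT of shape (8, 5, 4, 1) = 3055104

Hook-length formula: f^λ = n! / Π hook(c), product over all cells c of the Young diagram. For λ = (8, 5, 4, 1), n = 18 boxes. Hook lengths by row (left-to-right, top-to-bottom): [11, 9, 8, 7, 5, 3, 2, 1]; [7, 5, 4, 3, 1]; [5, 3, 2, 1]; [1]. Product of hooks = 2095632000. So f^λ = 18! / 2095632000 = 6402373705728000 / 2095632000 = 3055104.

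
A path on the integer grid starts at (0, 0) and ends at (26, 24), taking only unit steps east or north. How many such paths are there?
Number of paths = 121548660036300

A monotone lattice path from (0, 0) to (26, 24) consists of 26 east steps and 24 north steps in some order, so it is determined by which 26 of the 50 steps are east. The count is C(50, 26) = 121548660036300.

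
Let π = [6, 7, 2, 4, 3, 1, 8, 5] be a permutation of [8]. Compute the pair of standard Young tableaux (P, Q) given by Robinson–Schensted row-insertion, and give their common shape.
P = [1, 3, 5] / [2, 7, 8] / [4] / [6];  Q = [1, 2, 7] / [3, 4, 8] / [5] / [6];  common shape = (3, 3, 1, 1)

Row-insert the values π_1, π_2, … into P one at a time, bumping the leftmost entry strictly greater than the inserted value down to the next row. The recording tableau Q records, in position (i, j), the step at which that cell was added to P.
  Insert 6 (step 1): P = [6];  Q = [1]
  Insert 7 (step 2): P = [6, 7];  Q = [1, 2]
  Insert 2 (step 3): P = [2, 7] / [6];  Q = [1, 2] / [3]
  Insert 4 (step 4): P = [2, 4] / [6, 7];  Q = [1, 2] / [3, 4]
  Insert 3 (step 5): P = [2, 3] / [4, 7] / [6];  Q = [1, 2] / [3, 4] / [5]
  Insert 1 (step 6): P = [1, 3] / [2, 7] / [4] / [6];  Q = [1, 2] / [3, 4] / [5] / [6]
  Insert 8 (step 7): P = [1, 3, 8] / [2, 7] / [4] / [6];  Q = [1, 2, 7] / [3, 4] / [5] / [6]
  Insert 5 (step 8): P = [1, 3, 5] / [2, 7, 8] / [4] / [6];  Q = [1, 2, 7] / [3, 4, 8] / [5] / [6]
Final shape: (3, 3, 1, 1).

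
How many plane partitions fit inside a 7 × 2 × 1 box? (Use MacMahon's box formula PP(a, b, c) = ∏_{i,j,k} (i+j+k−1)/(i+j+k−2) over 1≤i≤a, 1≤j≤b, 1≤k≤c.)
PP(7, 2, 1) = 36

Evaluate the triple product over i = 1..7, j = 1..2, k = 1..1. The factors are (2/1) · (3/2) · (3/2) · (4/3) · (4/3) · (5/4) · (5/4) · (6/5) · … (14 factors total). The numerators and denominators telescope so the product is an integer; carrying out the multiplication exactly gives PP(7, 2, 1) = 36.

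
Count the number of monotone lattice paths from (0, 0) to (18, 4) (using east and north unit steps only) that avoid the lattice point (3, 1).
Number of paths = 4051

Total paths from (0, 0) to (18, 4): C(22, 18) = 7315. Paths through (3, 1): (paths (0, 0) → (3, 1)) × (paths (3, 1) → (18, 4)) = C(4, 3) · C(18, 15) = 4 · 816 = 3264. Avoidance count = 7315 − 3264 = 4051.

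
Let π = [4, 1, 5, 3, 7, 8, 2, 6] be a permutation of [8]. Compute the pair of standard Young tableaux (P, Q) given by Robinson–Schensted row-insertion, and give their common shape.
P = [1, 2, 6, 8] / [3, 5, 7] / [4];  Q = [1, 3, 5, 6] / [2, 4, 8] / [7];  common shape = (4, 3, 1)

Row-insert the values π_1, π_2, … into P one at a time, bumping the leftmost entry strictly greater than the inserted value down to the next row. The recording tableau Q records, in position (i, j), the step at which that cell was added to P.
  Insert 4 (step 1): P = [4];  Q = [1]
  Insert 1 (step 2): P = [1] / [4];  Q = [1] / [2]
  Insert 5 (step 3): P = [1, 5] / [4];  Q = [1, 3] / [2]
  Insert 3 (step 4): P = [1, 3] / [4, 5];  Q = [1, 3] / [2, 4]
  Insert 7 (step 5): P = [1, 3, 7] / [4, 5];  Q = [1, 3, 5] / [2, 4]
  Insert 8 (step 6): P = [1, 3, 7, 8] / [4, 5];  Q = [1, 3, 5, 6] / [2, 4]
  Insert 2 (step 7): P = [1, 2, 7, 8] / [3, 5] / [4];  Q = [1, 3, 5, 6] / [2, 4] / [7]
  Insert 6 (step 8): P = [1, 2, 6, 8] / [3, 5, 7] / [4];  Q = [1, 3, 5, 6] / [2, 4, 8] / [7]
Final shape: (4, 3, 1).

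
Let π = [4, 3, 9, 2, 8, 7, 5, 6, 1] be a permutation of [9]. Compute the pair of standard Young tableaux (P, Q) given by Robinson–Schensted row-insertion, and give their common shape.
P = [1, 5, 6] / [2, 7] / [3, 8] / [4] / [9];  Q = [1, 3, 8] / [2, 5] / [4, 6] / [7] / [9];  common shape = (3, 2, 2, 1, 1)

Row-insert the values π_1, π_2, … into P one at a time, bumping the leftmost entry strictly greater than the inserted value down to the next row. The recording tableau Q records, in position (i, j), the step at which that cell was added to P.
  Insert 4 (step 1): P = [4];  Q = [1]
  Insert 3 (step 2): P = [3] / [4];  Q = [1] / [2]
  Insert 9 (step 3): P = [3, 9] / [4];  Q = [1, 3] / [2]
  Insert 2 (step 4): P = [2, 9] / [3] / [4];  Q = [1, 3] / [2] / [4]
  Insert 8 (step 5): P = [2, 8] / [3, 9] / [4];  Q = [1, 3] / [2, 5] / [4]
  Insert 7 (step 6): P = [2, 7] / [3, 8] / [4, 9];  Q = [1, 3] / [2, 5] / [4, 6]
  Insert 5 (step 7): P = [2, 5] / [3, 7] / [4, 8] / [9];  Q = [1, 3] / [2, 5] / [4, 6] / [7]
  Insert 6 (step 8): P = [2, 5, 6] / [3, 7] / [4, 8] / [9];  Q = [1, 3, 8] / [2, 5] / [4, 6] / [7]
  Insert 1 (step 9): P = [1, 5, 6] / [2, 7] / [3, 8] / [4] / [9];  Q = [1, 3, 8] / [2, 5] / [4, 6] / [7] / [9]
Final shape: (3, 2, 2, 1, 1).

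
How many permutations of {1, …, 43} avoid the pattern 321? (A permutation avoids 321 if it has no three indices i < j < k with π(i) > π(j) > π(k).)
C_43 = 150853479205085351660700

These 321-avoiding permutations are counted by the Catalan number C_n = (1/(n + 1)) · C(2n, n). For n = 43: C_43 = (1/44) · C(86, 43) = 6637553085023755473070800/44 = 150853479205085351660700.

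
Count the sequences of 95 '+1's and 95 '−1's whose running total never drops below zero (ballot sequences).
C_95 = 944973797977428207852605870454939596837230758234904050

These ballot sequences are counted by the Catalan number C_n = (1/(n + 1)) · C(2n, n). For n = 95: C_95 = (1/96) · C(190, 95) = 90717484605833107953850163563674201296374152790550788800/96 = 944973797977428207852605870454939596837230758234904050.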